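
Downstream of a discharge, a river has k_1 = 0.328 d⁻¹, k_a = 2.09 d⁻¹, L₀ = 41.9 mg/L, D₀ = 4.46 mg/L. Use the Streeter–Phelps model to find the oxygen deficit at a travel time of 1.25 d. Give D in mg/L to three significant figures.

D ≈ 4.93 mg/L

k_1 L₀/(k_a−k_1) = 0.328×41.9/(2.09−0.328) = 13.74/1.762 = 7.800 mg/L.
e^(−k_1 t) = e^(−0.328×1.250) = 0.6637; e^(−k_a t) = e^(−2.09×1.250) = 0.07335.
D = 7.800 × (0.6637 − 0.07335) + 4.46 × 0.07335 = 4.604 + 0.3271 = 4.931 mg/L.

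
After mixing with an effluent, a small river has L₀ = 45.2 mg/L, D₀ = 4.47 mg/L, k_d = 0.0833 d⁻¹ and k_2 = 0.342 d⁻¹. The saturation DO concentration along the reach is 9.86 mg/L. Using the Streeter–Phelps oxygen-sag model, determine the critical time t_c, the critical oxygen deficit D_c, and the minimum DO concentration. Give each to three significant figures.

t_c ≈ 4.04 d; D_c ≈ 7.86 mg/L; min DO ≈ 2.00 mg/L

At the critical point dD/dt = 0, so k_d L₀ e^(−k_d t) = k_2 D. Substituting D(t) from the Streeter–Phelps equation and solving for t gives
t_c = ln[(k_2/k_d)(1 − D₀(k_2−k_d)/(k_d L₀))] / (k_2−k_d).
Here k_2−k_d = 0.2587 d⁻¹ and 1 − D₀(k_2−k_d)/(k_d L₀) = 1 − 4.47×0.2587/(0.0833×45.2) = 0.6929, so
t_c = ln(4.106 × 0.6929) / 0.2587 = 1.045 / 0.2587 = 4.041 d.
D_c = (k_d/k_2) L₀ e^(−k_d t_c) = (0.0833/0.342) × 45.2 × e^(−0.0833×4.041) = 0.2436 × 45.2 × 0.7142 = 7.863 mg/L.
Minimum DO = C_s − D_c = 9.86 − 7.863 = 1.997 mg/L.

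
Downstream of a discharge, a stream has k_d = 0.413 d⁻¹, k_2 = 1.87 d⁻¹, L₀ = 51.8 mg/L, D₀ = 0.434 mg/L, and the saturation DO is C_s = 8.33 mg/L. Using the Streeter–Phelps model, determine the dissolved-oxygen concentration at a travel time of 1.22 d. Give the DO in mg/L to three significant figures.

DO ≈ 0.914 mg/L

k_d L₀/(k_2−k_d) = 0.413×51.8/(1.87−0.413) = 21.39/1.457 = 14.68 mg/L.
e^(−k_d t) = e^(−0.413×1.220) = 0.6042; e^(−k_2 t) = e^(−1.87×1.220) = 0.1021.
D = 14.68 × (0.6042 − 0.1021) + 0.434 × 0.1021 = 7.372 + 0.04433 = 7.416 mg/L.
DO = C_s − D = 8.33 − 7.416 = 0.9139 mg/L.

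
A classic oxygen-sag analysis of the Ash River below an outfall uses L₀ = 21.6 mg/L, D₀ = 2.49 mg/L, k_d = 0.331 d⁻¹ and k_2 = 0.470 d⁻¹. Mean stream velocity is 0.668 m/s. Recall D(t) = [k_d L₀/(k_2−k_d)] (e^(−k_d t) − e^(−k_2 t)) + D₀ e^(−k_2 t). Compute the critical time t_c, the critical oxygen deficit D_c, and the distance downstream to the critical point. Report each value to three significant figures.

At the critical point dD/dt = 0, so k_d L₀ e^(−k_d t) = k_2 D. Substituting D(t) from the Streeter–Phelps equation and solving for t gives
t_c = ln[(k_2/k_d)(1 − D₀(k_2−k_d)/(k_d L₀))] / (k_2−k_d).
Here k_2−k_d = 0.1390 d⁻¹ and 1 − D₀(k_2−k_d)/(k_d L₀) = 1 − 2.49×0.1390/(0.331×21.6) = 0.9516, so
t_c = ln(1.420 × 0.9516) / 0.1390 = 0.3010 / 0.1390 = 2.165 d.
D_c = (k_d/k_2) L₀ e^(−k_d t_c) = (0.331/0.470) × 21.6 × e^(−0.331×2.165) = 0.7043 × 21.6 × 0.4883 = 7.429 mg/L.
x_c = v t_c = 0.668 m/s × 2.165 d × 86400 s/d = 125000 m ≈ 125 km.

t_c ≈ 2.17 d; D_c ≈ 7.43 mg/L; x_c ≈ 125 km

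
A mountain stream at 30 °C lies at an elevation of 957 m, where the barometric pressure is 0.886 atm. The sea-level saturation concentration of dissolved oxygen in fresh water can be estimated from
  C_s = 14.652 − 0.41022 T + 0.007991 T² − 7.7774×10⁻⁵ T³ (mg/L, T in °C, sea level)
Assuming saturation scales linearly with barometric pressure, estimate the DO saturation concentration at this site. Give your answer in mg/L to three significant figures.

C_s ≈ 6.59 mg/L

At sea level: C_s = 14.652 − 0.41022×30 + 0.007991×30² − 7.7774×10⁻⁵×30³ = 7.437 mg/L.
Pressure correction: C_s' = 7.437 × 0.886 = 6.590 mg/L.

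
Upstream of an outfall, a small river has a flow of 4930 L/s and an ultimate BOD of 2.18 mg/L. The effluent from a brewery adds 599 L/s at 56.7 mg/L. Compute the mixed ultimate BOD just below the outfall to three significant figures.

8.09 mg/L

Flow-weighted mixing: C = (Q_r C_r + Q_w C_w)/(Q_r + Q_w)
= (4930×2.18 + 599×56.7)/(4930 + 599) = 44710/5529 = 8.087 mg/L.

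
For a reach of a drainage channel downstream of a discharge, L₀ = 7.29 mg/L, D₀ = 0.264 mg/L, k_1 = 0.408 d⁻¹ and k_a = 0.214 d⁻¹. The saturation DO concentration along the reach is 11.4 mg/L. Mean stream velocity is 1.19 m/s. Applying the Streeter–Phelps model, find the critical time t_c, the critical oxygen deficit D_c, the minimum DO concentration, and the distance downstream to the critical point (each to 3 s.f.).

t_c ≈ 3.24 d; D_c ≈ 3.71 mg/L; min DO ≈ 7.69 mg/L; x_c ≈ 333 km

At the critical point dD/dt = 0, so k_1 L₀ e^(−k_1 t) = k_a D. Substituting D(t) from the Streeter–Phelps equation and solving for t gives
t_c = ln[(k_a/k_1)(1 − D₀(k_a−k_1)/(k_1 L₀))] / (k_a−k_1).
Here k_a−k_1 = -0.1940 d⁻¹ and 1 − D₀(k_a−k_1)/(k_1 L₀) = 1 − 0.264×-0.1940/(0.408×7.29) = 1.017, so
t_c = ln(0.5245 × 1.017) / -0.1940 = -0.6282 / -0.1940 = 3.238 d.
D_c = (k_1/k_a) L₀ e^(−k_1 t_c) = (0.408/0.214) × 7.29 × e^(−0.408×3.238) = 1.907 × 7.29 × 0.2668 = 3.708 mg/L.
Minimum DO = C_s − D_c = 11.4 − 3.708 = 7.692 mg/L.
x_c = v t_c = 1.19 m/s × 3.238 d × 86400 s/d = 332900 m ≈ 333 km.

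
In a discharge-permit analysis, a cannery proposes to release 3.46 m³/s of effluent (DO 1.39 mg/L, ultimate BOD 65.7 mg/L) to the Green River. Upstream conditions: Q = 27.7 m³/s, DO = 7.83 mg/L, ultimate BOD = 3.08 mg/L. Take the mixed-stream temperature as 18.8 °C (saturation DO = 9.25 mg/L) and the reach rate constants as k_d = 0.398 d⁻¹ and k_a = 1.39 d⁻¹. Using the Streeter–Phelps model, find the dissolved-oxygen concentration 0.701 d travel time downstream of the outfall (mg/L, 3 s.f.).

DO ≈ 6.92 mg/L

Mixed DO = (27.7×7.83 + 3.46×1.39)/(27.7+3.46) = 221.7/31.16 = 7.115 mg/L.
Mixed L₀ = (27.7×3.08 + 3.46×65.7)/(31.16) = 312.6/31.16 = 10.03 mg/L.
Initial deficit D₀ = C_s − DO₀ = 9.25 − 7.115 = 2.135 mg/L.
D(0.701) = [0.398×10.03/(1.39−0.398)](e^(−0.398×0.701) − e^(−1.39×0.701)) + 2.135 e^(−1.39×0.701)
= 4.025 × (0.7565 − 0.3774) + 2.135 × 0.3774 = 2.332 mg/L.
DO = 9.25 − 2.332 = 6.918 mg/L.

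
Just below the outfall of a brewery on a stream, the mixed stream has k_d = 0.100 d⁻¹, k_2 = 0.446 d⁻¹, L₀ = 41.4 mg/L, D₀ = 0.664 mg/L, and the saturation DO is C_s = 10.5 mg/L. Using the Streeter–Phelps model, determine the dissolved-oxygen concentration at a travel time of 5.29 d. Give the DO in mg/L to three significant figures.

DO ≈ 4.52 mg/L

k_d L₀/(k_2−k_d) = 0.100×41.4/(0.446−0.100) = 4.140/0.3460 = 11.97 mg/L.
e^(−k_d t) = e^(−0.100×5.290) = 0.5892; e^(−k_2 t) = e^(−0.446×5.290) = 0.09448.
D = 11.97 × (0.5892 − 0.09448) + 0.664 × 0.09448 = 5.919 + 0.06274 = 5.982 mg/L.
DO = C_s − D = 10.5 − 5.982 = 4.518 mg/L.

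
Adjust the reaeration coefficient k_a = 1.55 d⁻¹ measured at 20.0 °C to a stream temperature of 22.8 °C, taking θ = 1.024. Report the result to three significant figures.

k_a ≈ 1.66 d⁻¹

k_a(T₂) = k_a(T₁) · θ^(T₂−T₁) = 1.55 × 1.024^(22.8−20.0)
= 1.55 × 1.024^2.80 = 1.55 × 1.069 = 1.656 d⁻¹.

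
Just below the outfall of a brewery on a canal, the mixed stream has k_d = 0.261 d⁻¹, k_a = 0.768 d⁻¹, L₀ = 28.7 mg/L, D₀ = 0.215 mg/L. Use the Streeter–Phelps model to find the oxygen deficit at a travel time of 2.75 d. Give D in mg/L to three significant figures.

k_d L₀/(k_a−k_d) = 0.261×28.7/(0.768−0.261) = 7.491/0.5070 = 14.77 mg/L.
e^(−k_d t) = e^(−0.261×2.750) = 0.4878; e^(−k_a t) = e^(−0.768×2.750) = 0.1210.
D = 14.77 × (0.4878 − 0.1210) + 0.215 × 0.1210 = 5.420 + 0.02601 = 5.446 mg/L.

D ≈ 5.45 mg/L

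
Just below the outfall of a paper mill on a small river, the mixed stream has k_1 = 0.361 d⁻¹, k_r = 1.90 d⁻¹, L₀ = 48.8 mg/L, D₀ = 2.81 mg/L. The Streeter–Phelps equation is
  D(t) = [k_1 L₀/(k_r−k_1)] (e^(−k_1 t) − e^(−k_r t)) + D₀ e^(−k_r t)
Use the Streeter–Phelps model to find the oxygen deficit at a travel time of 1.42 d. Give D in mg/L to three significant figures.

k_1 L₀/(k_r−k_1) = 0.361×48.8/(1.90−0.361) = 17.62/1.539 = 11.45 mg/L.
e^(−k_1 t) = e^(−0.361×1.420) = 0.5989; e^(−k_r t) = e^(−1.90×1.420) = 0.06734.
D = 11.45 × (0.5989 − 0.06734) + 2.81 × 0.06734 = 6.085 + 0.1892 = 6.274 mg/L.

D ≈ 6.27 mg/L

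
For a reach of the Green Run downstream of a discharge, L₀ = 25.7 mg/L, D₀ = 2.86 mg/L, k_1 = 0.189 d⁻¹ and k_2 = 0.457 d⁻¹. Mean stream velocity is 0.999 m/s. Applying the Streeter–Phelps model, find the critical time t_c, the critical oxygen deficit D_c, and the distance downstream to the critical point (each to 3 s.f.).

t_c ≈ 2.65 d; D_c ≈ 6.44 mg/L; x_c ≈ 229 km

With k_2/k_1 = 2.418 and 1 − D₀(k_2−k_1)/(k_1 L₀) = 0.8422,
t_c = ln(2.418 × 0.8422) / (0.457 − 0.189) = ln(2.036) / 0.2680 = 0.7112/0.2680 = 2.654 d.
L(t_c) = L₀ e^(−k_1 t_c) = 25.7 × 0.6056 = 15.56 mg/L, and at the critical point k_2 D_c = k_1 L, so D_c = (0.189/0.457) × 15.56 = 6.437 mg/L.
x_c = v t_c = 0.999 m/s × 2.654 d × 86400 s/d = 229100 m ≈ 229 km.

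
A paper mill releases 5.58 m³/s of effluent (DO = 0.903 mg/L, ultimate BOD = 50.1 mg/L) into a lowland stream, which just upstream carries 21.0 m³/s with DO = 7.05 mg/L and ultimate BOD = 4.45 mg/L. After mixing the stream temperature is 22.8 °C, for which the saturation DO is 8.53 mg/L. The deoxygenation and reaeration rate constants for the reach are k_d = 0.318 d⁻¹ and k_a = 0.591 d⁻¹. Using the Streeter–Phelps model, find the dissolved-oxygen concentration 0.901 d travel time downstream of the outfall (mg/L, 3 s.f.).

Mixed DO = (21.0×7.05 + 5.58×0.903)/(21.0+5.58) = 153.1/26.58 = 5.760 mg/L.
Mixed L₀ = (21.0×4.45 + 5.58×50.1)/(26.58) = 373.0/26.58 = 14.03 mg/L.
Initial deficit D₀ = C_s − DO₀ = 8.53 − 5.760 = 2.770 mg/L.
D(0.901) = [0.318×14.03/(0.591−0.318)](e^(−0.318×0.901) − e^(−0.591×0.901)) + 2.770 e^(−0.591×0.901)
= 16.35 × (0.7509 − 0.5871) + 2.770 × 0.5871 = 4.303 mg/L.
DO = 8.53 − 4.303 = 4.227 mg/L.

DO ≈ 4.23 mg/L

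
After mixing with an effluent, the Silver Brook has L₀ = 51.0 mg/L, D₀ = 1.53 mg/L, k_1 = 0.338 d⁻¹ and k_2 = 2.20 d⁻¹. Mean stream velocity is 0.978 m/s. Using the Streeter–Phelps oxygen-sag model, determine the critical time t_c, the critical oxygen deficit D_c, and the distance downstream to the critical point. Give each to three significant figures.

With k_2/k_1 = 6.509 and 1 − D₀(k_2−k_1)/(k_1 L₀) = 0.8347,
t_c = ln(6.509 × 0.8347) / (2.20 − 0.338) = ln(5.433) / 1.862 = 1.693/1.862 = 0.9090 d.
D_c = (k_1/k_2) L₀ e^(−k_1 t_c) = (0.338/2.20) × 51.0 × e^(−0.338×0.9090) = 0.1536 × 51.0 × 0.7355 = 5.763 mg/L.
x_c = v t_c = 0.978 m/s × 0.9090 d × 86400 s/d = 76810 m ≈ 76.8 km.

t_c ≈ 0.909 d; D_c ≈ 5.76 mg/L; x_c ≈ 76.8 km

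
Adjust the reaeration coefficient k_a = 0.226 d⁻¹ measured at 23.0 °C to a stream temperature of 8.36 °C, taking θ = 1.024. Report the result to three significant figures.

k_a ≈ 0.160 d⁻¹

k_a(T₂) = k_a(T₁) · θ^(T₂−T₁) = 0.226 × 1.024^(8.36−23.0)
= 0.226 × 1.024^-14.6 = 0.226 × 0.7067 = 0.1597 d⁻¹.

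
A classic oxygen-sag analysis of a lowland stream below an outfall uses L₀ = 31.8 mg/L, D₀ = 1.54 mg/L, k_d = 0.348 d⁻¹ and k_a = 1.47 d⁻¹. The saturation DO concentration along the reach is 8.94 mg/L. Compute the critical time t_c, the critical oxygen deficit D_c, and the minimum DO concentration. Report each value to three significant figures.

With k_a/k_d = 4.224 and 1 − D₀(k_a−k_d)/(k_d L₀) = 0.8439,
t_c = ln(4.224 × 0.8439) / (1.47 − 0.348) = ln(3.565) / 1.122 = 1.271/1.122 = 1.133 d.
D_c = (k_d/k_a) L₀ e^(−k_d t_c) = (0.348/1.47) × 31.8 × e^(−0.348×1.133) = 0.2367 × 31.8 × 0.6742 = 5.075 mg/L.
Minimum DO = C_s − D_c = 8.94 − 5.075 = 3.865 mg/L.

t_c ≈ 1.13 d; D_c ≈ 5.08 mg/L; min DO ≈ 3.86 mg/L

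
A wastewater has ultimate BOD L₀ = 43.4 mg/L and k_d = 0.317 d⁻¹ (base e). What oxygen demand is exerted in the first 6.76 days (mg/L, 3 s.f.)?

y ≈ 38.3 mg/L

y_t = L₀(1 − e^(−k_d t)) = 43.4 × (1 − e^(−0.317×6.76))
= 43.4 × (1 − 0.1173) = 43.4 × 0.8827 = 38.31 mg/L.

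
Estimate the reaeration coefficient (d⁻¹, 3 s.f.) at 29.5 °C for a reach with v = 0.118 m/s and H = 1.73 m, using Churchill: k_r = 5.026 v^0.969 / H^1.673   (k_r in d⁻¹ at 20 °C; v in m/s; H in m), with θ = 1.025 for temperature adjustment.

k_r ≈ 0.320 d⁻¹

k_r(20) = 5.026 × 0.118^0.969 / 1.73^1.673 = 5.026 × 0.1261 / 2.502 = 0.2533 d⁻¹.
k_r(29.5) = 0.2533 × 1.025^(29.5−20) = 0.2533 × 1.264 = 0.3203 d⁻¹.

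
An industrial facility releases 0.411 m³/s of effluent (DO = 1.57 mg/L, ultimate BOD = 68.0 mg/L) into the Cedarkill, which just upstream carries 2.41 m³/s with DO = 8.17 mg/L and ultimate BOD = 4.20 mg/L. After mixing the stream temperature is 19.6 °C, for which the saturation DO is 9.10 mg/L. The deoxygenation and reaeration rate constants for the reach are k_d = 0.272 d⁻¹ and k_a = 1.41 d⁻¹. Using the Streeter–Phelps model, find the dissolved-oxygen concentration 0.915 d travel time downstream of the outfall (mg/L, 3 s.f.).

Mixed DO = (2.41×8.17 + 0.411×1.57)/(2.41+0.411) = 20.33/2.821 = 7.208 mg/L.
Mixed L₀ = (2.41×4.20 + 0.411×68.0)/(2.821) = 38.07/2.821 = 13.50 mg/L.
Initial deficit D₀ = C_s − DO₀ = 9.10 − 7.208 = 1.892 mg/L.
D(0.915) = [0.272×13.50/(1.41−0.272)](e^(−0.272×0.915) − e^(−1.41×0.915)) + 1.892 e^(−1.41×0.915)
= 3.226 × (0.7797 − 0.2752) + 1.892 × 0.2752 = 2.148 mg/L.
DO = 9.10 − 2.148 = 6.952 mg/L.

DO ≈ 6.95 mg/L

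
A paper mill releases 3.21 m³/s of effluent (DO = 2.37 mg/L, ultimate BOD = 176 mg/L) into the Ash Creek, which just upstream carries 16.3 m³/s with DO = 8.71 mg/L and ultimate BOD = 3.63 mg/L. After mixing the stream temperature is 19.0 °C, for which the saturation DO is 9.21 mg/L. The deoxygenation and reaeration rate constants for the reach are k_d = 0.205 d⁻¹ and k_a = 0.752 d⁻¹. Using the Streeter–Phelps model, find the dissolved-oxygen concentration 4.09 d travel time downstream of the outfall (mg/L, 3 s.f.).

DO ≈ 4.51 mg/L

Mixed DO = (16.3×8.71 + 3.21×2.37)/(16.3+3.21) = 149.6/19.51 = 7.667 mg/L.
Mixed L₀ = (16.3×3.63 + 3.21×176)/(19.51) = 624.1/19.51 = 31.99 mg/L.
Initial deficit D₀ = C_s − DO₀ = 9.21 − 7.667 = 1.543 mg/L.
D(4.09) = [0.205×31.99/(0.752−0.205)](e^(−0.205×4.09) − e^(−0.752×4.09)) + 1.543 e^(−0.752×4.09)
= 11.99 × (0.4324 − 0.04616) + 1.543 × 0.04616 = 4.702 mg/L.
DO = 9.21 − 4.702 = 4.508 mg/L.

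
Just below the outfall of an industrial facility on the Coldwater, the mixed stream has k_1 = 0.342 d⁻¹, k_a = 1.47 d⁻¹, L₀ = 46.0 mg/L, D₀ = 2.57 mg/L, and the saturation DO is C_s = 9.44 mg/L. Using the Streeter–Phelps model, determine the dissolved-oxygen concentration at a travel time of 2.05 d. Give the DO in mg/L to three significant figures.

k_1 L₀/(k_a−k_1) = 0.342×46.0/(1.47−0.342) = 15.73/1.128 = 13.95 mg/L.
e^(−k_1 t) = e^(−0.342×2.050) = 0.4960; e^(−k_a t) = e^(−1.47×2.050) = 0.04912.
D = 13.95 × (0.4960 − 0.04912) + 2.57 × 0.04912 = 6.233 + 0.1262 = 6.359 mg/L.
DO = C_s − D = 9.44 − 6.359 = 3.081 mg/L.

DO ≈ 3.08 mg/L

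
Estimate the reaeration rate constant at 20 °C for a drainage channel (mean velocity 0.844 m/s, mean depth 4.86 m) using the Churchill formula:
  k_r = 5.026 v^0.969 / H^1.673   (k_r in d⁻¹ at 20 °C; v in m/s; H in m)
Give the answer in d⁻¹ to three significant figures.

k_r = 5.026 × 0.844^0.969 / 4.86^1.673 = 5.026 × 0.8484 / 14.08 = 0.3028 d⁻¹.

k_r ≈ 0.303 d⁻¹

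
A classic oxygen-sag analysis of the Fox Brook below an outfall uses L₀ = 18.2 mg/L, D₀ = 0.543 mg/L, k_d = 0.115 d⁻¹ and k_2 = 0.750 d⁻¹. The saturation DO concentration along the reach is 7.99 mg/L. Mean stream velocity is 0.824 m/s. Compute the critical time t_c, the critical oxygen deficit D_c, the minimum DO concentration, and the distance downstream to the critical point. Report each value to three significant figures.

t_c ≈ 2.67 d; D_c ≈ 2.05 mg/L; min DO ≈ 5.94 mg/L; x_c ≈ 190 km

At the critical point dD/dt = 0, so k_d L₀ e^(−k_d t) = k_2 D. Substituting D(t) from the Streeter–Phelps equation and solving for t gives
t_c = ln[(k_2/k_d)(1 − D₀(k_2−k_d)/(k_d L₀))] / (k_2−k_d).
Here k_2−k_d = 0.6350 d⁻¹ and 1 − D₀(k_2−k_d)/(k_d L₀) = 1 − 0.543×0.6350/(0.115×18.2) = 0.8353, so
t_c = ln(6.522 × 0.8353) / 0.6350 = 1.695 / 0.6350 = 2.669 d.
L(t_c) = L₀ e^(−k_d t_c) = 18.2 × 0.7357 = 13.39 mg/L, and at the critical point k_2 D_c = k_d L, so D_c = (0.115/0.750) × 13.39 = 2.053 mg/L.
Minimum DO = C_s − D_c = 7.99 − 2.053 = 5.937 mg/L.
x_c = v t_c = 0.824 m/s × 2.669 d × 86400 s/d = 190100 m ≈ 190 km.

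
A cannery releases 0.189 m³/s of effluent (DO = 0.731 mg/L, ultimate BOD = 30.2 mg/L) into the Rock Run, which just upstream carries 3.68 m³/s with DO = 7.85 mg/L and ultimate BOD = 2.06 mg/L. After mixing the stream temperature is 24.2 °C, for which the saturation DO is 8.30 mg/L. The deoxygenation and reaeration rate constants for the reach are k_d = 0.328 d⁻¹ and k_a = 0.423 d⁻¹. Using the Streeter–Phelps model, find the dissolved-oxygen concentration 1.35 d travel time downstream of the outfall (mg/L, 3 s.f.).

DO ≈ 6.93 mg/L

Mixed DO = (3.68×7.85 + 0.189×0.731)/(3.68+0.189) = 29.03/3.869 = 7.502 mg/L.
Mixed L₀ = (3.68×2.06 + 0.189×30.2)/(3.869) = 13.29/3.869 = 3.435 mg/L.
Initial deficit D₀ = C_s − DO₀ = 8.30 − 7.502 = 0.7978 mg/L.
D(1.35) = [0.328×3.435/(0.423−0.328)](e^(−0.328×1.35) − e^(−0.423×1.35)) + 0.7978 e^(−0.423×1.35)
= 11.86 × (0.6422 − 0.5649) + 0.7978 × 0.5649 = 1.367 mg/L.
DO = 8.30 − 1.367 = 6.933 mg/L.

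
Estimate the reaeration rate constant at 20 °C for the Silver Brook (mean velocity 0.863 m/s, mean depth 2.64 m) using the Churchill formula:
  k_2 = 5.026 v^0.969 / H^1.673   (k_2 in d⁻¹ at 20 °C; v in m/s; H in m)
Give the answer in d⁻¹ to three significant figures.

k_2 ≈ 0.859 d⁻¹

k_2 = 5.026 × 0.863^0.969 / 2.64^1.673 = 5.026 × 0.8670 / 5.074 = 0.8588 d⁻¹.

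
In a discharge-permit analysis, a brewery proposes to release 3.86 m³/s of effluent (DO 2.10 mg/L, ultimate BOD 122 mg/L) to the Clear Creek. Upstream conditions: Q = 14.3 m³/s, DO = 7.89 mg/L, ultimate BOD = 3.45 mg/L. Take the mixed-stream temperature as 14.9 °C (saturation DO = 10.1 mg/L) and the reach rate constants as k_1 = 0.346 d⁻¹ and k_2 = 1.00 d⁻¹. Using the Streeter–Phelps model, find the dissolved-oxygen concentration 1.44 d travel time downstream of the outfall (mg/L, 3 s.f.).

Mixed DO = (14.3×7.89 + 3.86×2.10)/(14.3+3.86) = 120.9/18.16 = 6.659 mg/L.
Mixed L₀ = (14.3×3.45 + 3.86×122)/(18.16) = 520.3/18.16 = 28.65 mg/L.
Initial deficit D₀ = C_s − DO₀ = 10.1 − 6.659 = 3.441 mg/L.
D(1.44) = [0.346×28.65/(1.00−0.346)](e^(−0.346×1.44) − e^(−1.00×1.44)) + 3.441 e^(−1.00×1.44)
= 15.16 × (0.6076 − 0.2369) + 3.441 × 0.2369 = 6.433 mg/L.
DO = 10.1 − 6.433 = 3.667 mg/L.

DO ≈ 3.67 mg/L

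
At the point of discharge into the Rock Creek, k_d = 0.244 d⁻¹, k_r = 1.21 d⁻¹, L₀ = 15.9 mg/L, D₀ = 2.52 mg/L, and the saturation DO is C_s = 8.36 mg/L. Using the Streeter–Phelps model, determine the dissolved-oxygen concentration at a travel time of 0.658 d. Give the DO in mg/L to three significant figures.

k_d L₀/(k_r−k_d) = 0.244×15.9/(1.21−0.244) = 3.880/0.9660 = 4.016 mg/L.
e^(−k_d t) = e^(−0.244×0.6580) = 0.8517; e^(−k_r t) = e^(−1.21×0.6580) = 0.4510.
D = 4.016 × (0.8517 − 0.4510) + 2.52 × 0.4510 = 1.609 + 1.137 = 2.746 mg/L.
DO = C_s − D = 8.36 − 2.746 = 5.614 mg/L.

DO ≈ 5.61 mg/L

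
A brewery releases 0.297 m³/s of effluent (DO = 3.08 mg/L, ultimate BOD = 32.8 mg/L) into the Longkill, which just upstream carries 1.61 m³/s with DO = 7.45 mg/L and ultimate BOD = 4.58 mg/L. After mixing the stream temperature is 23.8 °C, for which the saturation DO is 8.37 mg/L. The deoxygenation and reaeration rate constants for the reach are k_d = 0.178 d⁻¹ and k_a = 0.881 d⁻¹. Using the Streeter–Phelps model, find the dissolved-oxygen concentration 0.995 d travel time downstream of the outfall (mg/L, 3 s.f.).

Mixed DO = (1.61×7.45 + 0.297×3.08)/(1.61+0.297) = 12.91/1.907 = 6.769 mg/L.
Mixed L₀ = (1.61×4.58 + 0.297×32.8)/(1.907) = 17.12/1.907 = 8.975 mg/L.
Initial deficit D₀ = C_s − DO₀ = 8.37 − 6.769 = 1.601 mg/L.
D(0.995) = [0.178×8.975/(0.881−0.178)](e^(−0.178×0.995) − e^(−0.881×0.995)) + 1.601 e^(−0.881×0.995)
= 2.272 × (0.8377 − 0.4162) + 1.601 × 0.4162 = 1.624 mg/L.
DO = 8.37 − 1.624 = 6.746 mg/L.

DO ≈ 6.75 mg/L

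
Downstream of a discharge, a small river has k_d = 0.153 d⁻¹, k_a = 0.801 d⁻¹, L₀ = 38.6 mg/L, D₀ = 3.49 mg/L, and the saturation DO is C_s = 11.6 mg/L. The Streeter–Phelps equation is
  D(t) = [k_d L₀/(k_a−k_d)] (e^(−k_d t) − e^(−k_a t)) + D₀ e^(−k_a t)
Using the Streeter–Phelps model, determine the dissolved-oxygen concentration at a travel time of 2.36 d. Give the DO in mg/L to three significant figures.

k_d L₀/(k_a−k_d) = 0.153×38.6/(0.801−0.153) = 5.906/0.6480 = 9.114 mg/L.
e^(−k_d t) = e^(−0.153×2.360) = 0.6969; e^(−k_a t) = e^(−0.801×2.360) = 0.1510.
D = 9.114 × (0.6969 − 0.1510) + 3.49 × 0.1510 = 4.975 + 0.5271 = 5.502 mg/L.
DO = C_s − D = 11.6 − 5.502 = 6.098 mg/L.

DO ≈ 6.10 mg/L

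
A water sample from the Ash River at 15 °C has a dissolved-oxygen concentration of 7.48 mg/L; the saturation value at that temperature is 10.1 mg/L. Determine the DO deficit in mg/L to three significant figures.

D = C_s − C = 10.1 − 7.48 = 2.62 mg/L.

D ≈ 2.62 mg/L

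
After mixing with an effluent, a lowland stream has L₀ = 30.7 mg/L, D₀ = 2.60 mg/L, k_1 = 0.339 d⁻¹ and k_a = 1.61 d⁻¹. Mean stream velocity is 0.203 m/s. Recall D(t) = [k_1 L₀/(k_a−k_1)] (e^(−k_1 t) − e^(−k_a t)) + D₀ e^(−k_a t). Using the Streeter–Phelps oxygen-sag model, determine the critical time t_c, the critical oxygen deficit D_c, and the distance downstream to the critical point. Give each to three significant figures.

With k_a/k_1 = 4.749 and 1 − D₀(k_a−k_1)/(k_1 L₀) = 0.6825,
t_c = ln(4.749 × 0.6825) / (1.61 − 0.339) = ln(3.241) / 1.271 = 1.176/1.271 = 0.9252 d.
L(t_c) = L₀ e^(−k_1 t_c) = 30.7 × 0.7308 = 22.43 mg/L, and at the critical point k_a D_c = k_1 L, so D_c = (0.339/1.61) × 22.43 = 4.724 mg/L.
x_c = v t_c = 0.203 m/s × 0.9252 d × 86400 s/d = 16230 m ≈ 16.2 km.

t_c ≈ 0.925 d; D_c ≈ 4.72 mg/L; x_c ≈ 16.2 km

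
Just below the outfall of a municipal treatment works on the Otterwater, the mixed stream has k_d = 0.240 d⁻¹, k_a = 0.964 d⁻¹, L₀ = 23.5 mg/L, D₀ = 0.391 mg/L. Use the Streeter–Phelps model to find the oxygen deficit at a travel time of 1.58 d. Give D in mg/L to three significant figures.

D ≈ 3.72 mg/L

k_d L₀/(k_a−k_d) = 0.240×23.5/(0.964−0.240) = 5.640/0.7240 = 7.790 mg/L.
e^(−k_d t) = e^(−0.240×1.580) = 0.6844; e^(−k_a t) = e^(−0.964×1.580) = 0.2180.
D = 7.790 × (0.6844 − 0.2180) + 0.391 × 0.2180 = 3.633 + 0.08525 = 3.718 mg/L.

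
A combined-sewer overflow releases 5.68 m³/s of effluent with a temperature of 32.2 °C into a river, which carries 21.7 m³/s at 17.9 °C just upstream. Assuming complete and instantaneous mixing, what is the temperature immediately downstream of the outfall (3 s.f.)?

Flow-weighted mixing: C = (Q_r C_r + Q_w C_w)/(Q_r + Q_w)
= (21.7×17.9 + 5.68×32.2)/(21.7 + 5.68) = 571.3/27.38 = 20.87 °C.

20.9 °C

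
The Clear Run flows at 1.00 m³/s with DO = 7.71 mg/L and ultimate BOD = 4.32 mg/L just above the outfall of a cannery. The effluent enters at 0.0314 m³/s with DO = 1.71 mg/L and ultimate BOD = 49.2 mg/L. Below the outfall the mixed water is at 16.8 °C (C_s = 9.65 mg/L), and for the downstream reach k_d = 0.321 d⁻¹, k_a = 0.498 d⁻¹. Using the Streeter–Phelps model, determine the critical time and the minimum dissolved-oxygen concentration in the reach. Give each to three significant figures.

t_c ≈ 1.18 d; minimum DO ≈ 7.14 mg/L

Mixed DO = (1.00×7.71 + 0.0314×1.71)/(1.00+0.0314) = 7.764/1.031 = 7.527 mg/L.
Mixed L₀ = (1.00×4.32 + 0.0314×49.2)/(1.031) = 5.865/1.031 = 5.686 mg/L.
Initial deficit D₀ = C_s − DO₀ = 9.65 − 7.527 = 2.123 mg/L.
t_c = (1/0.1770) ln[(0.498/0.321)(1 − 2.123×0.1770/(0.321×5.686))] = 5.650 × ln(1.232) = 1.179 d.
D_c = (0.321/0.498) × 5.686 × e^(−0.321×1.179) = 0.6446 × 5.686 × 0.6849 = 2.510 mg/L.
Minimum DO = 9.65 − 2.510 = 7.140 mg/L.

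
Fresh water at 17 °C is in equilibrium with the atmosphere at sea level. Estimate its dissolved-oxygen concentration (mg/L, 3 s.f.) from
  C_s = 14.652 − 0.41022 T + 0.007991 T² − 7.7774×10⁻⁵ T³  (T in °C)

C_s ≈ 9.61 mg/L

C_s = 14.652 − 0.41022×17 + 0.007991×17² − 7.7774×10⁻⁵×17³ = 9.606 mg/L.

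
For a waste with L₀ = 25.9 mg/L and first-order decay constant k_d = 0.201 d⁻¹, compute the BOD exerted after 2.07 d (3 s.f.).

y ≈ 8.82 mg/L

y_t = L₀(1 − e^(−k_d t)) = 25.9 × (1 − e^(−0.201×2.07))
= 25.9 × (1 − 0.6596) = 25.9 × 0.3404 = 8.815 mg/L.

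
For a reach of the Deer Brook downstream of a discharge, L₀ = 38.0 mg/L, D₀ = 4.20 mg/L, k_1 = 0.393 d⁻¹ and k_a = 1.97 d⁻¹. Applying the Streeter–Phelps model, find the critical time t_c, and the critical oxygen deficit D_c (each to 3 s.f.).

At the critical point dD/dt = 0, so k_1 L₀ e^(−k_1 t) = k_a D. Substituting D(t) from the Streeter–Phelps equation and solving for t gives
t_c = ln[(k_a/k_1)(1 − D₀(k_a−k_1)/(k_1 L₀))] / (k_a−k_1).
Here k_a−k_1 = 1.577 d⁻¹ and 1 − D₀(k_a−k_1)/(k_1 L₀) = 1 − 4.20×1.577/(0.393×38.0) = 0.5565, so
t_c = ln(5.013 × 0.5565) / 1.577 = 1.026 / 1.577 = 0.6505 d.
D_c = (k_1/k_a) L₀ e^(−k_1 t_c) = (0.393/1.97) × 38.0 × e^(−0.393×0.6505) = 0.1995 × 38.0 × 0.7744 = 5.871 mg/L.

t_c ≈ 0.651 d; D_c ≈ 5.87 mg/L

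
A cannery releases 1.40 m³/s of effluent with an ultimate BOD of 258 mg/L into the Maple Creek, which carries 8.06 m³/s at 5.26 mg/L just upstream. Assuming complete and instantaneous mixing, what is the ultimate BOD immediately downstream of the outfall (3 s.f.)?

Flow-weighted mixing: C = (Q_r C_r + Q_w C_w)/(Q_r + Q_w)
= (8.06×5.26 + 1.40×258)/(8.06 + 1.40) = 403.6/9.460 = 42.66 mg/L.

42.7 mg/L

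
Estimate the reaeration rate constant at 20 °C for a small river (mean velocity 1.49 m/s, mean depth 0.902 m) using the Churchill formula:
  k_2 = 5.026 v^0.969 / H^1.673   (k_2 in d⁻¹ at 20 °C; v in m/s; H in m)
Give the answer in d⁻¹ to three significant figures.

k_2 ≈ 8.79 d⁻¹

k_2 = 5.026 × 1.49^0.969 / 0.902^1.673 = 5.026 × 1.472 / 0.8415 = 8.790 d⁻¹.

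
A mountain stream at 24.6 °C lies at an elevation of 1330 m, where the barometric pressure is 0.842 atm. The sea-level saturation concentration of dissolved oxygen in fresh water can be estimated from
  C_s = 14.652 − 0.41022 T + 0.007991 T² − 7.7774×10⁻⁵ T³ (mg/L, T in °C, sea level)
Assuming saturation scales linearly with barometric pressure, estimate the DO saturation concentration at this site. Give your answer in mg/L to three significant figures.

At sea level: C_s = 14.652 − 0.41022×24.6 + 0.007991×24.6² − 7.7774×10⁻⁵×24.6³ = 8.239 mg/L.
Pressure correction: C_s' = 8.239 × 0.842 = 6.937 mg/L.

C_s ≈ 6.94 mg/L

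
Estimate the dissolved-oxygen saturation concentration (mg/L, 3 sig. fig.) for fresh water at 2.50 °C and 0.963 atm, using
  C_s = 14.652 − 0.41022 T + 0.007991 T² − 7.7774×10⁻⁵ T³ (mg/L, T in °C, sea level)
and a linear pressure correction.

At sea level: C_s = 14.652 − 0.41022×2.50 + 0.007991×2.50² − 7.7774×10⁻⁵×2.50³ = 13.68 mg/L.
Pressure correction: C_s' = 13.68 × 0.963 = 13.17 mg/L.

C_s ≈ 13.2 mg/L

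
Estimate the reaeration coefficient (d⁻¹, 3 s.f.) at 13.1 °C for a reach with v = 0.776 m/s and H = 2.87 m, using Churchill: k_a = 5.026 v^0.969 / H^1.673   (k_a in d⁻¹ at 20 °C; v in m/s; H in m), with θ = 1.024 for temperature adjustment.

k_a(20) = 5.026 × 0.776^0.969 / 2.87^1.673 = 5.026 × 0.7821 / 5.835 = 0.6737 d⁻¹.
k_a(13.1) = 0.6737 × 1.024^(13.1−20) = 0.6737 × 0.8490 = 0.5720 d⁻¹.

k_a ≈ 0.572 d⁻¹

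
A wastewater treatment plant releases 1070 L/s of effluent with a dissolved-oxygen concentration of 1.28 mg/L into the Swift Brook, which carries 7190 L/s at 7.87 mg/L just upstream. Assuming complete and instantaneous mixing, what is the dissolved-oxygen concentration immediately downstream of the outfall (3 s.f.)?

Flow-weighted mixing: C = (Q_r C_r + Q_w C_w)/(Q_r + Q_w)
= (7190×7.87 + 1070×1.28)/(7190 + 1070) = 57950/8260 = 7.016 mg/L.

7.02 mg/L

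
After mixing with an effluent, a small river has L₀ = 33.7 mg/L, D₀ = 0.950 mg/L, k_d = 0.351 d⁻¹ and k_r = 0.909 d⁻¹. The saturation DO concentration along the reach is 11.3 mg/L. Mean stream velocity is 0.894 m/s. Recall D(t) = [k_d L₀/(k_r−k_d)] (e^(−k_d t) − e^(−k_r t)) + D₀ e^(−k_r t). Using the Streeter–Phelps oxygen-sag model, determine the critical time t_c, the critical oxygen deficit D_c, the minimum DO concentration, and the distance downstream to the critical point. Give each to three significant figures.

At the critical point dD/dt = 0, so k_d L₀ e^(−k_d t) = k_r D. Substituting D(t) from the Streeter–Phelps equation and solving for t gives
t_c = ln[(k_r/k_d)(1 − D₀(k_r−k_d)/(k_d L₀))] / (k_r−k_d).
Here k_r−k_d = 0.5580 d⁻¹ and 1 − D₀(k_r−k_d)/(k_d L₀) = 1 − 0.950×0.5580/(0.351×33.7) = 0.9552, so
t_c = ln(2.590 × 0.9552) / 0.5580 = 0.9057 / 0.5580 = 1.623 d.
L(t_c) = L₀ e^(−k_d t_c) = 33.7 × 0.5657 = 19.06 mg/L, and at the critical point k_r D_c = k_d L, so D_c = (0.351/0.909) × 19.06 = 7.361 mg/L.
Minimum DO = C_s − D_c = 11.3 − 7.361 = 3.939 mg/L.
x_c = v t_c = 0.894 m/s × 1.623 d × 86400 s/d = 125400 m ≈ 125 km.

t_c ≈ 1.62 d; D_c ≈ 7.36 mg/L; min DO ≈ 3.94 mg/L; x_c ≈ 125 km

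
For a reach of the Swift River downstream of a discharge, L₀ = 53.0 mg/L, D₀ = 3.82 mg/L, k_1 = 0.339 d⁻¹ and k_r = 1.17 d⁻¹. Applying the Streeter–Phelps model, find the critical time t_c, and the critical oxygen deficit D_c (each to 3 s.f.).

t_c ≈ 1.26 d; D_c ≈ 10.0 mg/L

At the critical point dD/dt = 0, so k_1 L₀ e^(−k_1 t) = k_r D. Substituting D(t) from the Streeter–Phelps equation and solving for t gives
t_c = ln[(k_r/k_1)(1 − D₀(k_r−k_1)/(k_1 L₀))] / (k_r−k_1).
Here k_r−k_1 = 0.8310 d⁻¹ and 1 − D₀(k_r−k_1)/(k_1 L₀) = 1 − 3.82×0.8310/(0.339×53.0) = 0.8233, so
t_c = ln(3.451 × 0.8233) / 0.8310 = 1.044 / 0.8310 = 1.257 d.
L(t_c) = L₀ e^(−k_1 t_c) = 53.0 × 0.6531 = 34.61 mg/L, and at the critical point k_r D_c = k_1 L, so D_c = (0.339/1.17) × 34.61 = 10.03 mg/L.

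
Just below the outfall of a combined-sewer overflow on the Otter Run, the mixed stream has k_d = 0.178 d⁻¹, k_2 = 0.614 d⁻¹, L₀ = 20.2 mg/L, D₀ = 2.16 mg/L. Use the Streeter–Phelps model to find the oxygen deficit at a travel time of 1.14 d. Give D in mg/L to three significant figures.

D ≈ 3.71 mg/L

k_d L₀/(k_2−k_d) = 0.178×20.2/(0.614−0.178) = 3.596/0.4360 = 8.247 mg/L.
e^(−k_d t) = e^(−0.178×1.140) = 0.8163; e^(−k_2 t) = e^(−0.614×1.140) = 0.4966.
D = 8.247 × (0.8163 − 0.4966) + 2.16 × 0.4966 = 2.637 + 1.073 = 3.709 mg/L.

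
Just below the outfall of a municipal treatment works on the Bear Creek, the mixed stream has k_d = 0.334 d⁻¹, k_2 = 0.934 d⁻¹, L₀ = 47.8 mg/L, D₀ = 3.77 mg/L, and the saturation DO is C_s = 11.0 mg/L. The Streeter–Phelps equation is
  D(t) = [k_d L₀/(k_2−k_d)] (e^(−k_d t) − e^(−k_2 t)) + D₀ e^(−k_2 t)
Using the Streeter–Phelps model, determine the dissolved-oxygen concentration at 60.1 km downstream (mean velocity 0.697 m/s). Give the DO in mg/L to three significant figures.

Travel time t = x/v = 60.1 km / (0.697 m/s) = 60100 m / 0.697 m/s = 86230 s = 0.9980 d.
k_d L₀/(k_2−k_d) = 0.334×47.8/(0.934−0.334) = 15.97/0.6000 = 26.61 mg/L.
e^(−k_d t) = e^(−0.334×0.9980) = 0.7165; e^(−k_2 t) = e^(−0.934×0.9980) = 0.3937.
D = 26.61 × (0.7165 − 0.3937) + 3.77 × 0.3937 = 8.590 + 1.484 = 10.07 mg/L.
DO = C_s − D = 11.0 − 10.07 = 0.9259 mg/L.

DO ≈ 0.926 mg/L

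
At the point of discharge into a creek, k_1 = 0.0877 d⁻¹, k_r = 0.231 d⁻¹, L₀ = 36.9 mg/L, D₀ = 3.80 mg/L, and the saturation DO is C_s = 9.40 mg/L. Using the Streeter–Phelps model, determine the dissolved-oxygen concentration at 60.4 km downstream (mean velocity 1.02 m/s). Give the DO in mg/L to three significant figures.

DO ≈ 4.17 mg/L

Travel time t = x/v = 60.4 km / (1.02 m/s) = 60400 m / 1.02 m/s = 59220 s = 0.6854 d.
k_1 L₀/(k_r−k_1) = 0.0877×36.9/(0.231−0.0877) = 3.236/0.1433 = 22.58 mg/L.
e^(−k_1 t) = e^(−0.0877×0.6854) = 0.9417; e^(−k_r t) = e^(−0.231×0.6854) = 0.8536.
D = 22.58 × (0.9417 − 0.8536) + 3.80 × 0.8536 = 1.989 + 3.244 = 5.233 mg/L.
DO = C_s − D = 9.40 − 5.233 = 4.167 mg/L.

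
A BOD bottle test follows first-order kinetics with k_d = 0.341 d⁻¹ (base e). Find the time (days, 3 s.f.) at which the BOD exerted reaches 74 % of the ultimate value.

y/L₀ = 1 − e^(−k_d t) = 0.74 ⇒ e^(−k_d t) = 0.260
t = −ln(0.260) / 0.341 = 1.347 / 0.341 = 3.950 d.

t ≈ 3.95 d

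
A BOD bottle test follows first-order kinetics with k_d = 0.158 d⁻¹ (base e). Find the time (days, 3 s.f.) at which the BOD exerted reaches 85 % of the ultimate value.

y/L₀ = 1 − e^(−k_d t) = 0.85 ⇒ e^(−k_d t) = 0.150
t = −ln(0.150) / 0.158 = 1.897 / 0.158 = 12.01 d.

t ≈ 12.0 d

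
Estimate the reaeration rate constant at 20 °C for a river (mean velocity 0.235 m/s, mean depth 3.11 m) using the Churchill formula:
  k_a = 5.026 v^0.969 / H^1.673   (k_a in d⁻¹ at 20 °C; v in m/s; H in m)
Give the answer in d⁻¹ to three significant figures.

k_a = 5.026 × 0.235^0.969 / 3.11^1.673 = 5.026 × 0.2458 / 6.674 = 0.1851 d⁻¹.

k_a ≈ 0.185 d⁻¹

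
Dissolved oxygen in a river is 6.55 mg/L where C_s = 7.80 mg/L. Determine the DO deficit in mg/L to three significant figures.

D = C_s − C = 7.80 − 6.55 = 1.25 mg/L.

D ≈ 1.25 mg/L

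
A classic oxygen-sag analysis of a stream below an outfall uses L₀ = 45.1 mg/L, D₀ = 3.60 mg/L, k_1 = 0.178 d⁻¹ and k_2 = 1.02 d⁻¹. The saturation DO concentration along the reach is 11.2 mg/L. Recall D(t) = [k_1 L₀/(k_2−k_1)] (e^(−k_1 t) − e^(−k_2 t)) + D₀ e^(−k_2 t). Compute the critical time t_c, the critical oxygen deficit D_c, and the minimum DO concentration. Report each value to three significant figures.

t_c ≈ 1.51 d; D_c ≈ 6.02 mg/L; min DO ≈ 5.18 mg/L

With k_2/k_1 = 5.730 and 1 − D₀(k_2−k_1)/(k_1 L₀) = 0.6224,
t_c = ln(5.730 × 0.6224) / (1.02 − 0.178) = ln(3.567) / 0.8420 = 1.272/0.8420 = 1.510 d.
D_c = (k_1/k_2) L₀ e^(−k_1 t_c) = (0.178/1.02) × 45.1 × e^(−0.178×1.510) = 0.1745 × 45.1 × 0.7643 = 6.015 mg/L.
Minimum DO = C_s − D_c = 11.2 − 6.015 = 5.185 mg/L.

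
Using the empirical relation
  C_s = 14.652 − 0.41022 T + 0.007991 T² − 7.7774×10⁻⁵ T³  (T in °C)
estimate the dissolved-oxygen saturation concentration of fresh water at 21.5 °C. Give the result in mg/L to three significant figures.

C_s ≈ 8.75 mg/L

C_s = 14.652 − 0.41022×21.5 + 0.007991×21.5² − 7.7774×10⁻⁵×21.5³ = 8.753 mg/L.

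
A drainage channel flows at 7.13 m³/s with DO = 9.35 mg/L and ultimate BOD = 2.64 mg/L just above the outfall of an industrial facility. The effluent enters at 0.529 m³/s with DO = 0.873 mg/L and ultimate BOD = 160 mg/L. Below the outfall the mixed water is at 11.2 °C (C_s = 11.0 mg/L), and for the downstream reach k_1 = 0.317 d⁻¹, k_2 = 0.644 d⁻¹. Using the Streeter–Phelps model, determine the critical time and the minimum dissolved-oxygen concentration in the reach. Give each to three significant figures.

Mixed DO = (7.13×9.35 + 0.529×0.873)/(7.13+0.529) = 67.13/7.659 = 8.765 mg/L.
Mixed L₀ = (7.13×2.64 + 0.529×160)/(7.659) = 103.5/7.659 = 13.51 mg/L.
Initial deficit D₀ = C_s − DO₀ = 11.0 − 8.765 = 2.235 mg/L.
t_c = (1/0.3270) ln[(0.644/0.317)(1 − 2.235×0.3270/(0.317×13.51))] = 3.058 × ln(1.685) = 1.595 d.
D_c = (0.317/0.644) × 13.51 × e^(−0.317×1.595) = 0.4922 × 13.51 × 0.6031 = 4.010 mg/L.
Minimum DO = 11.0 − 4.010 = 6.990 mg/L.

t_c ≈ 1.60 d; minimum DO ≈ 6.99 mg/L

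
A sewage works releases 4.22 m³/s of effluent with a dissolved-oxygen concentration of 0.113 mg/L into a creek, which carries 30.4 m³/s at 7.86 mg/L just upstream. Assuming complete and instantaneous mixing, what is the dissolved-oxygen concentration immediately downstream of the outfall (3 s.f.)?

Flow-weighted mixing: C = (Q_r C_r + Q_w C_w)/(Q_r + Q_w)
= (30.4×7.86 + 4.22×0.113)/(30.4 + 4.22) = 239.4/34.62 = 6.916 mg/L.

6.92 mg/L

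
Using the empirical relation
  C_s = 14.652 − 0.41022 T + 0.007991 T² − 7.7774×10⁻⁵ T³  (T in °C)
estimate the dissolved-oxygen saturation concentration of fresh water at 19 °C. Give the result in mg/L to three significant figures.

C_s = 14.652 − 0.41022×19 + 0.007991×19² − 7.7774×10⁻⁵×19³ = 9.209 mg/L.

C_s ≈ 9.21 mg/L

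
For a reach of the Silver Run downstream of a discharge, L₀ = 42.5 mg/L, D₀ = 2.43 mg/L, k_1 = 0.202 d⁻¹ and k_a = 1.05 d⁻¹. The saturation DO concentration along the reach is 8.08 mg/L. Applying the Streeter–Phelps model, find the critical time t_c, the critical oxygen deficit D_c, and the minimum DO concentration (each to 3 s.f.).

t_c ≈ 1.62 d; D_c ≈ 5.89 mg/L; min DO ≈ 2.19 mg/L

t_c = [1/(k_a−k_1)] ln[(k_a/k_1)(1 − D₀(k_a−k_1)/(k_1 L₀))]
= [1/(1.05−0.202)] ln[(1.05/0.202)(1 − 2.43×0.8480/(0.202×42.5))]
= (1/0.8480) ln[5.198 × 0.7600] = 1.179 × ln(3.950) = 1.179 × 1.374 = 1.620 d.
L(t_c) = L₀ e^(−k_1 t_c) = 42.5 × 0.7209 = 30.64 mg/L, and at the critical point k_a D_c = k_1 L, so D_c = (0.202/1.05) × 30.64 = 5.894 mg/L.
Minimum DO = C_s − D_c = 8.08 − 5.894 = 2.186 mg/L.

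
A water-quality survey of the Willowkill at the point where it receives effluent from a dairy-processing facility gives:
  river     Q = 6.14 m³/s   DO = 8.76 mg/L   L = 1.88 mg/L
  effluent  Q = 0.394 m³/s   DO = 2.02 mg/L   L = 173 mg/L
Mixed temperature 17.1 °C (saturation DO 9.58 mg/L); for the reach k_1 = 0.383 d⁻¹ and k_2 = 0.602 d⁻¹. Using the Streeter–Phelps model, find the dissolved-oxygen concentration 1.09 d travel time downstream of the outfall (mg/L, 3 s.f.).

Mixed DO = (6.14×8.76 + 0.394×2.02)/(6.14+0.394) = 54.58/6.534 = 8.354 mg/L.
Mixed L₀ = (6.14×1.88 + 0.394×173)/(6.534) = 79.71/6.534 = 12.20 mg/L.
Initial deficit D₀ = C_s − DO₀ = 9.58 − 8.354 = 1.226 mg/L.
D(1.09) = [0.383×12.20/(0.602−0.383)](e^(−0.383×1.09) − e^(−0.602×1.09)) + 1.226 e^(−0.602×1.09)
= 21.33 × (0.6587 − 0.5188) + 1.226 × 0.5188 = 3.620 mg/L.
DO = 9.58 − 3.620 = 5.960 mg/L.

DO ≈ 5.96 mg/L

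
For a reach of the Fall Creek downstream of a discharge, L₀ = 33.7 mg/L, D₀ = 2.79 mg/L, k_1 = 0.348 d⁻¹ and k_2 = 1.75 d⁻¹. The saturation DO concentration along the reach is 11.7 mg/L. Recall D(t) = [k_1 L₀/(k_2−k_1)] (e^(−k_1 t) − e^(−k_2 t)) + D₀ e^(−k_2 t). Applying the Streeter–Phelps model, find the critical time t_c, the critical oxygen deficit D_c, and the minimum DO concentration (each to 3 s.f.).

t_c ≈ 0.863 d; D_c ≈ 4.96 mg/L; min DO ≈ 6.74 mg/L

t_c = [1/(k_2−k_1)] ln[(k_2/k_1)(1 − D₀(k_2−k_1)/(k_1 L₀))]
= [1/(1.75−0.348)] ln[(1.75/0.348)(1 − 2.79×1.402/(0.348×33.7))]
= (1/1.402) ln[5.029 × 0.6665] = 0.7133 × ln(3.351) = 0.7133 × 1.209 = 0.8626 d.
L(t_c) = L₀ e^(−k_1 t_c) = 33.7 × 0.7407 = 24.96 mg/L, and at the critical point k_2 D_c = k_1 L, so D_c = (0.348/1.75) × 24.96 = 4.964 mg/L.
Minimum DO = C_s − D_c = 11.7 − 4.964 = 6.736 mg/L.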